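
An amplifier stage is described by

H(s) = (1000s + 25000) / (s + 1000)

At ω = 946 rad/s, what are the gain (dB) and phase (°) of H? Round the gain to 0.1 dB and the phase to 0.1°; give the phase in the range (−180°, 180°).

Substitute s = j946:
Numerator: 1000(j946) + 25000 = 25000 + j946000
Denominator: (j946) + 1000 = 1000 + j946
|N| = √(25000² + 946000²) ≈ 9.4633e+05, ∠N ≈ 88.49°
|D| = √(1000² + 946²) ≈ 1376.6, ∠D ≈ 43.41°
|H| = 9.4633e+05 / 1376.6 ≈ 687.44
Gain = 20 log₁₀(687.44) ≈ 56.74 dB
∠H = 88.49° − 43.41° = 45.08°

56.7 dB, 45.1°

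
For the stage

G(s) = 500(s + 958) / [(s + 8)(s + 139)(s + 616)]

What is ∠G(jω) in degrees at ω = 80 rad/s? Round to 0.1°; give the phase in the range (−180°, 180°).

-116.8°

At s = jω = j80:
zero (s+958): 958 + j80 → |·| = √(958²+80²) = √924164 ≈ 961.33, ∠ = arctan(80/958) ≈ 4.77°
pole (s+8): 8 + j80 → |·| = √(8²+80²) = √6464 ≈ 80.399, ∠ = arctan(80/8) ≈ 84.29°
pole (s+139): 139 + j80 → |·| = √(139²+80²) = √25721 ≈ 160.38, ∠ = arctan(80/139) ≈ 29.92°
pole (s+616): 616 + j80 → |·| = √(616²+80²) = √385856 ≈ 621.17, ∠ = arctan(80/616) ≈ 7.40°
∠G = 4.77° − 121.61° = -116.84°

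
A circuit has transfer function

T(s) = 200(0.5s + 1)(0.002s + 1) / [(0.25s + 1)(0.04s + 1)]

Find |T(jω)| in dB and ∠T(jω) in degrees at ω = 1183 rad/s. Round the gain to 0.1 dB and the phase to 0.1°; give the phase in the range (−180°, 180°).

26.7 dB, -21.6°

At ω = 1183 rad/s:
zero (1 + j1183·0.5) = 1 + j591.5 → |·| ≈ 591.5, ∠ ≈ 89.90°
zero (1 + j1183·0.002) = 1 + j2.366 → |·| ≈ 2.5686, ∠ ≈ 67.09°
pole (1 + j1183·0.25) = 1 + j295.75 → |·| ≈ 295.75, ∠ ≈ 89.81°
pole (1 + j1183·0.04) = 1 + j47.32 → |·| ≈ 47.331, ∠ ≈ 88.79°
|T| = 200 · 591.5 · 2.5686 / (295.75 · 47.331) ≈ 21.708
Gain = 20 log₁₀(21.708) ≈ 26.73 dB
∠T = (89.90° + 67.09°) − (89.81° + 88.79°) = -21.61°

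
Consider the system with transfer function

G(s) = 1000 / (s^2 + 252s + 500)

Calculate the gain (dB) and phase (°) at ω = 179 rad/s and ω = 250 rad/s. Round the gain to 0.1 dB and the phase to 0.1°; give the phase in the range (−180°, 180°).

ω = 179: -34.8 dB, -125.0°; ω = 250: -38.9 dB, -134.5°

Substitute s = j179:
Numerator: 1000 = 1000 + j0
Denominator: (j179)^2 + 252(j179) + 500 = -31541 + j45108
|N| = √(1000² + 0²) ≈ 1000, ∠N ≈ 0.00°
|D| = √(31541² + 45108²) ≈ 55041, ∠D ≈ 124.96°
|G| = 1000 / 55041 ≈ 0.018168
Gain = 20 log₁₀(0.018168) ≈ -34.81 dB
∠G = 0.00° − 124.96° = -124.96°

Substitute s = j250:
Numerator: 1000 = 1000 + j0
Denominator: (j250)^2 + 252(j250) + 500 = -62000 + j63000
|N| = √(1000² + 0²) ≈ 1000, ∠N ≈ 0.00°
|D| = √(62000² + 63000²) ≈ 88391, ∠D ≈ 134.54°
|G| = 1000 / 88391 ≈ 0.011313
Gain = 20 log₁₀(0.011313) ≈ -38.93 dB
∠G = 0.00° − 134.54° = -134.54°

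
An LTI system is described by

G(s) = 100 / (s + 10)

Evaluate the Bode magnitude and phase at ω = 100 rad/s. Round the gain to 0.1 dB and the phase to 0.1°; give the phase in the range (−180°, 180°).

At s = jω = j100:
pole (s+10): 10 + j100 → |·| = √(10²+100²) = √10100 ≈ 100.5, ∠ = arctan(100/10) ≈ 84.29°
|G| = 100 / 100.5 ≈ 0.99502
Gain = 20 log₁₀(0.99502) ≈ -0.04 dB
∠G = 0.00° − 84.29° = -84.29°

-0.0 dB, -84.3°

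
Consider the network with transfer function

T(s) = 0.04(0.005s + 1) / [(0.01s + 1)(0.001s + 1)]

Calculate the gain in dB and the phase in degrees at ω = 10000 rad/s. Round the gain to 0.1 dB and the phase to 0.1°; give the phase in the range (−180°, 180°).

-54.0 dB, -84.9°

At ω = 10000 rad/s:
zero (1 + j10000·0.005) = 1 + j50 → |·| ≈ 50.01, ∠ ≈ 88.85°
pole (1 + j10000·0.01) = 1 + j100 → |·| ≈ 100, ∠ ≈ 89.43°
pole (1 + j10000·0.001) = 1 + j10 → |·| ≈ 10.05, ∠ ≈ 84.29°
|T| = 0.04 · 50.01 / (100 · 10.05) ≈ 0.0019904
Gain = 20 log₁₀(0.0019904) ≈ -54.02 dB
∠T = (88.85°) − (89.43° + 84.29°) = -84.87°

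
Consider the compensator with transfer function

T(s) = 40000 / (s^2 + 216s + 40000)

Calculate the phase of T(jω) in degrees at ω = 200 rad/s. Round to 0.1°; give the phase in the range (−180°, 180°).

At s = jω = j200:
quadratic: (j200)² + 216·j200 + 40000 = 0 + j43200 → |·| ≈ 43200, ∠ ≈ 90.00°
∠T = 0.00° − 90.00° = -90.00°

-90.0°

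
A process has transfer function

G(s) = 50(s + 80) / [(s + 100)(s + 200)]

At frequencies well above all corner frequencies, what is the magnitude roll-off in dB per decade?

-20 dB/decade

Each pole contributes −20 dB/decade at high frequency; each zero contributes +20 dB/decade.
Net: 1 zero(s) − 2 pole(s) → -20 dB/decade.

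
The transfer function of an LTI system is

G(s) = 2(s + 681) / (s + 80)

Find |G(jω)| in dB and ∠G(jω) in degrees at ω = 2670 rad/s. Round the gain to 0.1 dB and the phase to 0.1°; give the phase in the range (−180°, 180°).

At s = jω = j2670:
zero (s+681): 681 + j2670 → |·| = √(681²+2670²) = √7592661 ≈ 2755.5, ∠ = arctan(2670/681) ≈ 75.69°
pole (s+80): 80 + j2670 → |·| = √(80²+2670²) = √7135300 ≈ 2671.2, ∠ = arctan(2670/80) ≈ 88.28°
|G| = 2 · 2755.5 / 2671.2 ≈ 2.0631
Gain = 20 log₁₀(2.0631) ≈ 6.29 dB
∠G = 75.69° − 88.28° = -12.59°

6.3 dB, -12.6°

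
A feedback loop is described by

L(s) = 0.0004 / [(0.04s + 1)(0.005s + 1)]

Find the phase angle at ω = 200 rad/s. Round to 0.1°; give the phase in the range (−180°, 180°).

-127.9°

At ω = 200 rad/s:
pole (1 + j200·0.04) = 1 + j8 → |·| ≈ 8.0623, ∠ ≈ 82.87°
pole (1 + j200·0.005) = 1 + j1 → |·| ≈ 1.4142, ∠ ≈ 45.00°
∠L = (0°) − (82.87° + 45.00°) = -127.87°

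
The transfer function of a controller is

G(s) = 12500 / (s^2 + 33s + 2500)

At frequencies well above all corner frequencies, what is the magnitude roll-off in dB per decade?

Each pole contributes −20 dB/decade at high frequency; each zero contributes +20 dB/decade.
Net: 0 zero(s) − 2 pole(s) → -40 dB/decade.

-40 dB/decade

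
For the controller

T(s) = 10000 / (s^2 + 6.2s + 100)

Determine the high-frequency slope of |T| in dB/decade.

Each pole contributes −20 dB/decade at high frequency; each zero contributes +20 dB/decade.
Net: 0 zero(s) − 2 pole(s) → -40 dB/decade.

-40 dB/decade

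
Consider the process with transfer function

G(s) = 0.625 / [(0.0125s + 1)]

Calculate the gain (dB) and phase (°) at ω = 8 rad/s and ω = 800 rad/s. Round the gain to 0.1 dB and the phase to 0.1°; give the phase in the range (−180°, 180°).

ω = 8: -4.1 dB, -5.7°; ω = 800: -24.1 dB, -84.3°

At ω = 8 rad/s:
pole (1 + j8·0.0125) = 1 + j0.1 → |·| ≈ 1.005, ∠ ≈ 5.71°
|G| = 0.625 · 1 / (1.005) ≈ 0.62189
Gain = 20 log₁₀(0.62189) ≈ -4.13 dB
∠G = (0°) − (5.71°) = -5.71°

At ω = 800 rad/s:
pole (1 + j800·0.0125) = 1 + j10 → |·| ≈ 10.05, ∠ ≈ 84.29°
|G| = 0.625 · 1 / (10.05) ≈ 0.062189
Gain = 20 log₁₀(0.062189) ≈ -24.13 dB
∠G = (0°) − (84.29°) = -84.29°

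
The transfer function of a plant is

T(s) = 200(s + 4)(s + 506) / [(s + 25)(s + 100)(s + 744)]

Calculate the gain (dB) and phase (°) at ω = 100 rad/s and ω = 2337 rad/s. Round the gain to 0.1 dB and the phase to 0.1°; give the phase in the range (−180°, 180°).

ω = 100: -0.5 dB, -29.7°; ω = 2337: -21.6 dB, -81.6°

At s = jω = j100:
zero (s+4): 4 + j100 → |·| = √(4²+100²) = √10016 ≈ 100.08, ∠ = arctan(100/4) ≈ 87.71°
zero (s+506): 506 + j100 → |·| = √(506²+100²) = √266036 ≈ 515.79, ∠ = arctan(100/506) ≈ 11.18°
pole (s+25): 25 + j100 → |·| = √(25²+100²) = √10625 ≈ 103.08, ∠ = arctan(100/25) ≈ 75.96°
pole (s+100): 100 + j100 → |·| = √(100²+100²) = √20000 ≈ 141.42, ∠ = arctan(100/100) ≈ 45.00°
pole (s+744): 744 + j100 → |·| = √(744²+100²) = √563536 ≈ 750.69, ∠ = arctan(100/744) ≈ 7.66°
|T| = 200 · 51620 / 1.0943e+07 ≈ 0.94343
Gain = 20 log₁₀(0.94343) ≈ -0.51 dB
∠T = 98.89° − 128.62° = -29.73°

At s = jω = j2337:
zero (s+4): 4 + j2337 → |·| = √(4²+2337²) = √5461585 ≈ 2337, ∠ = arctan(2337/4) ≈ 89.90°
zero (s+506): 506 + j2337 → |·| = √(506²+2337²) = √5717605 ≈ 2391.2, ∠ = arctan(2337/506) ≈ 77.78°
pole (s+25): 25 + j2337 → |·| = √(25²+2337²) = √5462194 ≈ 2337.1, ∠ = arctan(2337/25) ≈ 89.39°
pole (s+100): 100 + j2337 → |·| = √(100²+2337²) = √5471569 ≈ 2339.1, ∠ = arctan(2337/100) ≈ 87.55°
pole (s+744): 744 + j2337 → |·| = √(744²+2337²) = √6015105 ≈ 2452.6, ∠ = arctan(2337/744) ≈ 72.34°
|T| = 200 · 5.5882e+06 / 1.3408e+10 ≈ 0.083356
Gain = 20 log₁₀(0.083356) ≈ -21.58 dB
∠T = 167.68° − 249.28° = -81.60°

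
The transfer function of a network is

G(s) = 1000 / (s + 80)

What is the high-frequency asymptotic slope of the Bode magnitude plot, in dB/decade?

Each pole contributes −20 dB/decade at high frequency; each zero contributes +20 dB/decade.
Net: 0 zero(s) − 1 pole(s) → -20 dB/decade.

-20 dB/decade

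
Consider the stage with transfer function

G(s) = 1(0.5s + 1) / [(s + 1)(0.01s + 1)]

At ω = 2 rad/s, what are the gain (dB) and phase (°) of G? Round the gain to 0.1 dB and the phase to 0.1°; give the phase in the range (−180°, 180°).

At ω = 2 rad/s:
zero (1 + j2·0.5) = 1 + j1 → |·| ≈ 1.4142, ∠ ≈ 45.00°
pole (1 + j2·1) = 1 + j2 → |·| ≈ 2.2361, ∠ ≈ 63.43°
pole (1 + j2·0.01) = 1 + j0.02 → |·| ≈ 1.0002, ∠ ≈ 1.15°
|G| = 1 · 1.4142 / (2.2361 · 1.0002) ≈ 0.63231
Gain = 20 log₁₀(0.63231) ≈ -3.98 dB
∠G = (45.00°) − (63.43° + 1.15°) = -19.58°

-4.0 dB, -19.6°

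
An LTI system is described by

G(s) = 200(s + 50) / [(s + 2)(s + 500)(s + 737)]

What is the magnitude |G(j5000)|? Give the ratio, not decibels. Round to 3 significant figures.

7.88e-06

At s = jω = j5000:
zero (s+50): 50 + j5000 → |·| = √(50²+5000²) = √25002500 ≈ 5000.2, ∠ = arctan(5000/50) ≈ 89.43°
pole (s+2): 2 + j5000 → |·| = √(2²+5000²) = √25000004 ≈ 5000, ∠ = arctan(5000/2) ≈ 89.98°
pole (s+500): 500 + j5000 → |·| = √(500²+5000²) = √25250000 ≈ 5024.9, ∠ = arctan(5000/500) ≈ 84.29°
pole (s+737): 737 + j5000 → |·| = √(737²+5000²) = √25543169 ≈ 5054, ∠ = arctan(5000/737) ≈ 81.61°
|G| = 200 · 5000.2 / 1.2698e+11 ≈ 7.8756e-06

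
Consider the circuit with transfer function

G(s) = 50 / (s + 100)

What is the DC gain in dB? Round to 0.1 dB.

-6.0 dB

G(0) = 50 / 100 = 0.5
20 log₁₀(0.5) ≈ -6.02 dB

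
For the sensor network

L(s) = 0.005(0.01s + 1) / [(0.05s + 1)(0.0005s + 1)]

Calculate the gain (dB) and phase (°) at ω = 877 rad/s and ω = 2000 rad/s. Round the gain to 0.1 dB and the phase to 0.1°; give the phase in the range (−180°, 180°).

ω = 877: -60.7 dB, -28.9°; ω = 2000: -63.0 dB, -47.3°

At ω = 877 rad/s:
zero (1 + j877·0.01) = 1 + j8.77 → |·| ≈ 8.8268, ∠ ≈ 83.49°
pole (1 + j877·0.05) = 1 + j43.85 → |·| ≈ 43.861, ∠ ≈ 88.69°
pole (1 + j877·0.0005) = 1 + j0.4385 → |·| ≈ 1.0919, ∠ ≈ 23.68°
|L| = 0.005 · 8.8268 / (43.861 · 1.0919) ≈ 0.00092154
Gain = 20 log₁₀(0.00092154) ≈ -60.71 dB
∠L = (83.49°) − (88.69° + 23.68°) = -28.88°

At ω = 2000 rad/s:
zero (1 + j2000·0.01) = 1 + j20 → |·| ≈ 20.025, ∠ ≈ 87.14°
pole (1 + j2000·0.05) = 1 + j100 → |·| ≈ 100, ∠ ≈ 89.43°
pole (1 + j2000·0.0005) = 1 + j1 → |·| ≈ 1.4142, ∠ ≈ 45.00°
|L| = 0.005 · 20.025 / (100 · 1.4142) ≈ 0.000708
Gain = 20 log₁₀(0.000708) ≈ -63.00 dB
∠L = (87.14°) − (89.43° + 45.00°) = -47.29°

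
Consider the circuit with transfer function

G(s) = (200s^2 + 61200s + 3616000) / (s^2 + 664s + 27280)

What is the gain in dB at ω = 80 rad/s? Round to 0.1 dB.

39.6 dB

Substitute s = j80:
Numerator: 200(j80)^2 + 61200(j80) + 3616000 = 2336000 + j4896000
Denominator: (j80)^2 + 664(j80) + 27280 = 20880 + j53120
|N| = √(2336000² + 4896000²) ≈ 5.4247e+06, ∠N ≈ 64.49°
|D| = √(20880² + 53120²) ≈ 57076, ∠D ≈ 68.54°
|G| = 5.4247e+06 / 57076 ≈ 95.043
Gain = 20 log₁₀(95.043) ≈ 39.56 dB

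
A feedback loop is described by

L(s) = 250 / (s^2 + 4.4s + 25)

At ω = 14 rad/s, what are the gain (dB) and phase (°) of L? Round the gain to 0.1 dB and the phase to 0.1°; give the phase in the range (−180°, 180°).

2.8 dB, -160.2°

At s = jω = j14:
quadratic: (j14)² + 4.4·j14 + 25 = -171 + j61.6 → |·| ≈ 181.76, ∠ ≈ 160.19°
|L| = 250 / 181.76 ≈ 1.3754
Gain = 20 log₁₀(1.3754) ≈ 2.77 dB
∠L = 0.00° − 160.19° = -160.19°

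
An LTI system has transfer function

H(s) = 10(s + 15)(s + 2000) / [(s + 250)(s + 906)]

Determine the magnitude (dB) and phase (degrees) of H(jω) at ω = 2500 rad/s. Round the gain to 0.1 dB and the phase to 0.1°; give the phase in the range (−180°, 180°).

At s = jω = j2500:
zero (s+15): 15 + j2500 → |·| = √(15²+2500²) = √6250225 ≈ 2500, ∠ = arctan(2500/15) ≈ 89.66°
zero (s+2000): 2000 + j2500 → |·| = √(2000²+2500²) = √10250000 ≈ 3201.6, ∠ = arctan(2500/2000) ≈ 51.34°
pole (s+250): 250 + j2500 → |·| = √(250²+2500²) = √6312500 ≈ 2512.5, ∠ = arctan(2500/250) ≈ 84.29°
pole (s+906): 906 + j2500 → |·| = √(906²+2500²) = √7070836 ≈ 2659.1, ∠ = arctan(2500/906) ≈ 70.08°
|H| = 10 · 8.004e+06 / 6.681e+06 ≈ 11.98
Gain = 20 log₁₀(11.98) ≈ 21.57 dB
∠H = 141.00° − 154.37° = -13.37°

21.6 dB, -13.4°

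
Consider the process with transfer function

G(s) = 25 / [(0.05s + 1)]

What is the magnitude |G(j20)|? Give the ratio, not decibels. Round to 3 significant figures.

17.7

At ω = 20 rad/s:
pole (1 + j20·0.05) = 1 + j1 → |·| ≈ 1.4142, ∠ ≈ 45.00°
|G| = 25 · 1 / (1.4142) ≈ 17.678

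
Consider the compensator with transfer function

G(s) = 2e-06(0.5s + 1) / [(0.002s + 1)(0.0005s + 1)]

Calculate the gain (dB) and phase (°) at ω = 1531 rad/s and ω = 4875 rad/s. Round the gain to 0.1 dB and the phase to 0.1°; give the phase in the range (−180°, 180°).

ω = 1531: -68.5 dB, -19.4°; ω = 4875: -74.5 dB, -61.9°

At ω = 1531 rad/s:
zero (1 + j1531·0.5) = 1 + j765.5 → |·| ≈ 765.5, ∠ ≈ 89.93°
pole (1 + j1531·0.002) = 1 + j3.062 → |·| ≈ 3.2212, ∠ ≈ 71.91°
pole (1 + j1531·0.0005) = 1 + j0.7655 → |·| ≈ 1.2594, ∠ ≈ 37.43°
|G| = 2e-06 · 765.5 / (3.2212 · 1.2594) ≈ 0.00037739
Gain = 20 log₁₀(0.00037739) ≈ -68.46 dB
∠G = (89.93°) − (71.91° + 37.43°) = -19.41°

At ω = 4875 rad/s:
zero (1 + j4875·0.5) = 1 + j2437.5 → |·| ≈ 2437.5, ∠ ≈ 89.98°
pole (1 + j4875·0.002) = 1 + j9.75 → |·| ≈ 9.8011, ∠ ≈ 84.14°
pole (1 + j4875·0.0005) = 1 + j2.4375 → |·| ≈ 2.6347, ∠ ≈ 67.69°
|G| = 2e-06 · 2437.5 / (9.8011 · 2.6347) ≈ 0.00018879
Gain = 20 log₁₀(0.00018879) ≈ -74.48 dB
∠G = (89.98°) − (84.14° + 67.69°) = -61.85°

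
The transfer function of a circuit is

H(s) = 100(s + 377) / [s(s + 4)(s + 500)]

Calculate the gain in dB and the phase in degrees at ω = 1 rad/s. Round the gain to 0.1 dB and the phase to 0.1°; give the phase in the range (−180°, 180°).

At s = jω = j1:
zero (s+377): 377 + j1 → |·| = √(377²+1²) = √142130 ≈ 377, ∠ = arctan(1/377) ≈ 0.15°
pole (s+4): 4 + j1 → |·| = √(4²+1²) = √17 ≈ 4.1231, ∠ = arctan(1/4) ≈ 14.04°
pole (s+500): 500 + j1 → |·| = √(500²+1²) = √250001 ≈ 500, ∠ = arctan(1/500) ≈ 0.11°
pole at origin: |s| = 1, ∠ = 90.00° (in denominator)
|H| = 100 · 377 / 2061.6 ≈ 18.287
Gain = 20 log₁₀(18.287) ≈ 25.24 dB
∠H = 0.15° − 104.15° = -104.00°

25.2 dB, -104.0°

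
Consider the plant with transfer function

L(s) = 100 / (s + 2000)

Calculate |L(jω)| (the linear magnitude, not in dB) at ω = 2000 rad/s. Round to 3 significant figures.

Substitute s = j2000:
Numerator: 100 = 100 + j0
Denominator: (j2000) + 2000 = 2000 + j2000
|N| = √(100² + 0²) ≈ 100, ∠N ≈ 0.00°
|D| = √(2000² + 2000²) ≈ 2828.4, ∠D ≈ 45.00°
|L| = 100 / 2828.4 ≈ 0.035356

0.0354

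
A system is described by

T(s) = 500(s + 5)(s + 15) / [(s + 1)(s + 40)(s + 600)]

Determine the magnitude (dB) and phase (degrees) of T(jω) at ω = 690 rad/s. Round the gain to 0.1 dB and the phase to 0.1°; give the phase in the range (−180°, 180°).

-5.3 dB, -47.3°

At s = jω = j690:
zero (s+5): 5 + j690 → |·| = √(5²+690²) = √476125 ≈ 690.02, ∠ = arctan(690/5) ≈ 89.58°
zero (s+15): 15 + j690 → |·| = √(15²+690²) = √476325 ≈ 690.16, ∠ = arctan(690/15) ≈ 88.75°
pole (s+1): 1 + j690 → |·| = √(1²+690²) = √476101 ≈ 690, ∠ = arctan(690/1) ≈ 89.92°
pole (s+40): 40 + j690 → |·| = √(40²+690²) = √477700 ≈ 691.16, ∠ = arctan(690/40) ≈ 86.68°
pole (s+600): 600 + j690 → |·| = √(600²+690²) = √836100 ≈ 914.39, ∠ = arctan(690/600) ≈ 48.99°
|T| = 500 · 4.7622e+05 / 4.3607e+08 ≈ 0.54604
Gain = 20 log₁₀(0.54604) ≈ -5.26 dB
∠T = 178.33° − 225.59° = -47.26°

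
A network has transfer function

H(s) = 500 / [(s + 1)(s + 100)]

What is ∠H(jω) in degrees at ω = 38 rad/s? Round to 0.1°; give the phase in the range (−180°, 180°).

At s = jω = j38:
pole (s+1): 1 + j38 → |·| = √(1²+38²) = √1445 ≈ 38.013, ∠ = arctan(38/1) ≈ 88.49°
pole (s+100): 100 + j38 → |·| = √(100²+38²) = √11444 ≈ 106.98, ∠ = arctan(38/100) ≈ 20.81°
∠H = 0.00° − 109.30° = -109.30°

-109.3°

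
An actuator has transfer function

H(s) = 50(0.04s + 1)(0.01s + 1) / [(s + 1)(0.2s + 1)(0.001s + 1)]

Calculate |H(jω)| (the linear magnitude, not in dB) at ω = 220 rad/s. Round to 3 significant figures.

At ω = 220 rad/s:
zero (1 + j220·0.04) = 1 + j8.8 → |·| ≈ 8.8566, ∠ ≈ 83.52°
zero (1 + j220·0.01) = 1 + j2.2 → |·| ≈ 2.4166, ∠ ≈ 65.56°
pole (1 + j220·1) = 1 + j220 → |·| ≈ 220, ∠ ≈ 89.74°
pole (1 + j220·0.2) = 1 + j44 → |·| ≈ 44.011, ∠ ≈ 88.70°
pole (1 + j220·0.001) = 1 + j0.22 → |·| ≈ 1.0239, ∠ ≈ 12.41°
|H| = 50 · 8.8566 · 2.4166 / (220 · 44.011 · 1.0239) ≈ 0.10794

0.108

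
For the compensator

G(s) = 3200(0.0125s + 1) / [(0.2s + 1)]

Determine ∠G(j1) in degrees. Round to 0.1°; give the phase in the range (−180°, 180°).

-10.6°

At ω = 1 rad/s:
zero (1 + j1·0.0125) = 1 + j0.0125 → |·| ≈ 1.0001, ∠ ≈ 0.72°
pole (1 + j1·0.2) = 1 + j0.2 → |·| ≈ 1.0198, ∠ ≈ 11.31°
∠G = (0.72°) − (11.31°) = -10.59°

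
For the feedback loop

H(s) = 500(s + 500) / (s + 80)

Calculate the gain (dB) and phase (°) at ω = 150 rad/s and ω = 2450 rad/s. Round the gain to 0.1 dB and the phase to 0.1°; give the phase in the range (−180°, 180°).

ω = 150: 63.7 dB, -45.2°; ω = 2450: 54.2 dB, -9.7°

At s = jω = j150:
zero (s+500): 500 + j150 → |·| = √(500²+150²) = √272500 ≈ 522.02, ∠ = arctan(150/500) ≈ 16.70°
pole (s+80): 80 + j150 → |·| = √(80²+150²) = √28900 ≈ 170, ∠ = arctan(150/80) ≈ 61.93°
|H| = 500 · 522.02 / 170 ≈ 1535.4
Gain = 20 log₁₀(1535.4) ≈ 63.72 dB
∠H = 16.70° − 61.93° = -45.23°

At s = jω = j2450:
zero (s+500): 500 + j2450 → |·| = √(500²+2450²) = √6252500 ≈ 2500.5, ∠ = arctan(2450/500) ≈ 78.47°
pole (s+80): 80 + j2450 → |·| = √(80²+2450²) = √6008900 ≈ 2451.3, ∠ = arctan(2450/80) ≈ 88.13°
|H| = 500 · 2500.5 / 2451.3 ≈ 510.04
Gain = 20 log₁₀(510.04) ≈ 54.15 dB
∠H = 78.47° − 88.13° = -9.66°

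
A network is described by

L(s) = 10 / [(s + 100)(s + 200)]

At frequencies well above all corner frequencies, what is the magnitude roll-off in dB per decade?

-40 dB/decade

Each pole contributes −20 dB/decade at high frequency; each zero contributes +20 dB/decade.
Net: 0 zero(s) − 2 pole(s) → -40 dB/decade.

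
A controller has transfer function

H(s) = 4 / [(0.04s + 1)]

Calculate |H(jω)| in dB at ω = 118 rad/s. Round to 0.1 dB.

-1.6 dB

At ω = 118 rad/s:
pole (1 + j118·0.04) = 1 + j4.72 → |·| ≈ 4.8248, ∠ ≈ 78.04°
|H| = 4 · 1 / (4.8248) ≈ 0.82905
Gain = 20 log₁₀(0.82905) ≈ -1.63 dB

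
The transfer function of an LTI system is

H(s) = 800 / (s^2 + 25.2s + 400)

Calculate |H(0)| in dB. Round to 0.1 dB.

6.0 dB

H(0) = 800 / 400 = 2
20 log₁₀(2) ≈ 6.02 dB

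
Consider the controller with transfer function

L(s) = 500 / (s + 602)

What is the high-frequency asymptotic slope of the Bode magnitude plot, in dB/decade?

-20 dB/decade

Each pole contributes −20 dB/decade at high frequency; each zero contributes +20 dB/decade.
Net: 0 zero(s) − 1 pole(s) → -20 dB/decade.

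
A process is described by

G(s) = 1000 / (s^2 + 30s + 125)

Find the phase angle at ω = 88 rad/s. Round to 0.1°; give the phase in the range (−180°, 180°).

Substitute s = j88:
Numerator: 1000 = 1000 + j0
Denominator: (j88)^2 + 30(j88) + 125 = -7619 + j2640
|N| = √(1000² + 0²) ≈ 1000, ∠N ≈ 0.00°
|D| = √(7619² + 2640²) ≈ 8063.4, ∠D ≈ 160.89°
∠G = 0.00° − 160.89° = -160.89°

-160.9°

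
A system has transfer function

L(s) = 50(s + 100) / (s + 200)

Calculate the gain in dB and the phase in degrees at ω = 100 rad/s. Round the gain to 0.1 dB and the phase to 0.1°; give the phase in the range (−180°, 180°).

30.0 dB, 18.4°

At s = jω = j100:
zero (s+100): 100 + j100 → |·| = √(100²+100²) = √20000 ≈ 141.42, ∠ = arctan(100/100) ≈ 45.00°
pole (s+200): 200 + j100 → |·| = √(200²+100²) = √50000 ≈ 223.61, ∠ = arctan(100/200) ≈ 26.57°
|L| = 50 · 141.42 / 223.61 ≈ 31.622
Gain = 20 log₁₀(31.622) ≈ 30.00 dB
∠L = 45.00° − 26.57° = 18.43°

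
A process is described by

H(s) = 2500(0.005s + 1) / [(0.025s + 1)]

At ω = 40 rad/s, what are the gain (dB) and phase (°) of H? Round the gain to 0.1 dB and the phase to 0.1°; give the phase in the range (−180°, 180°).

65.1 dB, -33.7°

At ω = 40 rad/s:
zero (1 + j40·0.005) = 1 + j0.2 → |·| ≈ 1.0198, ∠ ≈ 11.31°
pole (1 + j40·0.025) = 1 + j1 → |·| ≈ 1.4142, ∠ ≈ 45.00°
|H| = 2500 · 1.0198 / (1.4142) ≈ 1802.8
Gain = 20 log₁₀(1802.8) ≈ 65.12 dB
∠H = (11.31°) − (45.00°) = -33.69°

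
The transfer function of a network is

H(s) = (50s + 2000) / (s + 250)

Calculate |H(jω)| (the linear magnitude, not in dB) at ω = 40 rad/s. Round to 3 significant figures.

11.2

Substitute s = j40:
Numerator: 50(j40) + 2000 = 2000 + j2000
Denominator: (j40) + 250 = 250 + j40
|N| = √(2000² + 2000²) ≈ 2828.4, ∠N ≈ 45.00°
|D| = √(250² + 40²) ≈ 253.18, ∠D ≈ 9.09°
|H| = 2828.4 / 253.18 ≈ 11.171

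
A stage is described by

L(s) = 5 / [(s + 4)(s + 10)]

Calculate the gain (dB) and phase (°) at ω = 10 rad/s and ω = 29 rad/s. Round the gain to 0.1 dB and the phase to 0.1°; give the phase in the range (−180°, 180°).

At s = jω = j10:
pole (s+4): 4 + j10 → |·| = √(4²+10²) = √116 ≈ 10.77, ∠ = arctan(10/4) ≈ 68.20°
pole (s+10): 10 + j10 → |·| = √(10²+10²) = √200 ≈ 14.142, ∠ = arctan(10/10) ≈ 45.00°
|L| = 5 / 152.31 ≈ 0.032828
Gain = 20 log₁₀(0.032828) ≈ -29.68 dB
∠L = 0.00° − 113.20° = -113.20°

At s = jω = j29:
pole (s+4): 4 + j29 → |·| = √(4²+29²) = √857 ≈ 29.275, ∠ = arctan(29/4) ≈ 82.15°
pole (s+10): 10 + j29 → |·| = √(10²+29²) = √941 ≈ 30.676, ∠ = arctan(29/10) ≈ 70.97°
|L| = 5 / 898.04 ≈ 0.0055677
Gain = 20 log₁₀(0.0055677) ≈ -45.09 dB
∠L = 0.00° − 153.12° = -153.12°

ω = 10: -29.7 dB, -113.2°; ω = 29: -45.1 dB, -153.1°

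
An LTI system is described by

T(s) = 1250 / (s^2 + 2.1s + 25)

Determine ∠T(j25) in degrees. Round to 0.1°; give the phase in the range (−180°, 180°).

-175.0°

At s = jω = j25:
quadratic: (j25)² + 2.1·j25 + 25 = -600 + j52.5 → |·| ≈ 602.29, ∠ ≈ 175.00°
∠T = 0.00° − 175.00° = -175.00°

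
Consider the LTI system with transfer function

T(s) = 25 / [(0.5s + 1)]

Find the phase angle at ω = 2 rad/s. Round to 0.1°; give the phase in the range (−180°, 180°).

At ω = 2 rad/s:
pole (1 + j2·0.5) = 1 + j1 → |·| ≈ 1.4142, ∠ ≈ 45.00°
∠T = (0°) − (45.00°) = -45.00°

-45.0°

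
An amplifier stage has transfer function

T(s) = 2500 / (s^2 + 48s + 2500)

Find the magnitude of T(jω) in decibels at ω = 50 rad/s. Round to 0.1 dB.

0.4 dB

At s = jω = j50:
quadratic: (j50)² + 48·j50 + 2500 = 0 + j2400 → |·| ≈ 2400, ∠ ≈ 90.00°
|T| = 2500 / 2400 ≈ 1.0417
Gain = 20 log₁₀(1.0417) ≈ 0.35 dB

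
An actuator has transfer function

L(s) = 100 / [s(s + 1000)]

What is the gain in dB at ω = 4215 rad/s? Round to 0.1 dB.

At s = jω = j4215:
pole (s+1000): 1000 + j4215 → |·| = √(1000²+4215²) = √18766225 ≈ 4332, ∠ = arctan(4215/1000) ≈ 76.65°
pole at origin: |s| = 4215, ∠ = 90.00° (in denominator)
|L| = 100 / 1.8259e+07 ≈ 5.4768e-06
Gain = 20 log₁₀(5.4768e-06) ≈ -105.23 dB

-105.2 dB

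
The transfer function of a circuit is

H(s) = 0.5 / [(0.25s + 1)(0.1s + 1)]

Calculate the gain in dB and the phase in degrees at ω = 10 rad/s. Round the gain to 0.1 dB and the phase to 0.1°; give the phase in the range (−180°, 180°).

At ω = 10 rad/s:
pole (1 + j10·0.25) = 1 + j2.5 → |·| ≈ 2.6926, ∠ ≈ 68.20°
pole (1 + j10·0.1) = 1 + j1 → |·| ≈ 1.4142, ∠ ≈ 45.00°
|H| = 0.5 · 1 / (2.6926 · 1.4142) ≈ 0.13131
Gain = 20 log₁₀(0.13131) ≈ -17.63 dB
∠H = (0°) − (68.20° + 45.00°) = -113.20°

-17.6 dB, -113.2°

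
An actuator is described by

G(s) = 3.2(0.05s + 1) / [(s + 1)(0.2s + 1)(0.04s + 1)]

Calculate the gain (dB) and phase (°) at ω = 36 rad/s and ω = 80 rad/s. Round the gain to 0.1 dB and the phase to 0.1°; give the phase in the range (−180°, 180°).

ω = 36: -36.9 dB, -164.8°; ω = 80: -50.3 dB, -172.4°

At ω = 36 rad/s:
zero (1 + j36·0.05) = 1 + j1.8 → |·| ≈ 2.0591, ∠ ≈ 60.95°
pole (1 + j36·1) = 1 + j36 → |·| ≈ 36.014, ∠ ≈ 88.41°
pole (1 + j36·0.2) = 1 + j7.2 → |·| ≈ 7.2691, ∠ ≈ 82.09°
pole (1 + j36·0.04) = 1 + j1.44 → |·| ≈ 1.7532, ∠ ≈ 55.22°
|G| = 3.2 · 2.0591 / (36.014 · 7.2691 · 1.7532) ≈ 0.014356
Gain = 20 log₁₀(0.014356) ≈ -36.86 dB
∠G = (60.95°) − (88.41° + 82.09° + 55.22°) = -164.77°

At ω = 80 rad/s:
zero (1 + j80·0.05) = 1 + j4 → |·| ≈ 4.1231, ∠ ≈ 75.96°
pole (1 + j80·1) = 1 + j80 → |·| ≈ 80.006, ∠ ≈ 89.28°
pole (1 + j80·0.2) = 1 + j16 → |·| ≈ 16.031, ∠ ≈ 86.42°
pole (1 + j80·0.04) = 1 + j3.2 → |·| ≈ 3.3526, ∠ ≈ 72.65°
|G| = 3.2 · 4.1231 / (80.006 · 16.031 · 3.3526) ≈ 0.0030684
Gain = 20 log₁₀(0.0030684) ≈ -50.26 dB
∠G = (75.96°) − (89.28° + 86.42° + 72.65°) = -172.39°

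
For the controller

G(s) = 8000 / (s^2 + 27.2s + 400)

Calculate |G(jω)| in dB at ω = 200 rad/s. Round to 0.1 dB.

-14.0 dB

At s = jω = j200:
quadratic: (j200)² + 27.2·j200 + 400 = -39600 + j5440 → |·| ≈ 39972, ∠ ≈ 172.18°
|G| = 8000 / 39972 ≈ 0.20014
Gain = 20 log₁₀(0.20014) ≈ -13.97 dB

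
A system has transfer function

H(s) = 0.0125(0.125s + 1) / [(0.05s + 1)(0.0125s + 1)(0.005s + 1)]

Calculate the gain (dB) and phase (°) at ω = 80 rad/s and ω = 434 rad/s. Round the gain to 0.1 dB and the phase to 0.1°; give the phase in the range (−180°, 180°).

ω = 80: -34.0 dB, -58.5°; ω = 434: -52.5 dB, -143.2°

At ω = 80 rad/s:
zero (1 + j80·0.125) = 1 + j10 → |·| ≈ 10.05, ∠ ≈ 84.29°
pole (1 + j80·0.05) = 1 + j4 → |·| ≈ 4.1231, ∠ ≈ 75.96°
pole (1 + j80·0.0125) = 1 + j1 → |·| ≈ 1.4142, ∠ ≈ 45.00°
pole (1 + j80·0.005) = 1 + j0.4 → |·| ≈ 1.077, ∠ ≈ 21.80°
|H| = 0.0125 · 10.05 / (4.1231 · 1.4142 · 1.077) ≈ 0.020004
Gain = 20 log₁₀(0.020004) ≈ -33.98 dB
∠H = (84.29°) − (75.96° + 45.00° + 21.80°) = -58.47°

At ω = 434 rad/s:
zero (1 + j434·0.125) = 1 + j54.25 → |·| ≈ 54.259, ∠ ≈ 88.94°
pole (1 + j434·0.05) = 1 + j21.7 → |·| ≈ 21.723, ∠ ≈ 87.36°
pole (1 + j434·0.0125) = 1 + j5.425 → |·| ≈ 5.5164, ∠ ≈ 79.56°
pole (1 + j434·0.005) = 1 + j2.17 → |·| ≈ 2.3893, ∠ ≈ 65.26°
|H| = 0.0125 · 54.259 / (21.723 · 5.5164 · 2.3893) ≈ 0.0023688
Gain = 20 log₁₀(0.0023688) ≈ -52.51 dB
∠H = (88.94°) − (87.36° + 79.56° + 65.26°) = -143.24°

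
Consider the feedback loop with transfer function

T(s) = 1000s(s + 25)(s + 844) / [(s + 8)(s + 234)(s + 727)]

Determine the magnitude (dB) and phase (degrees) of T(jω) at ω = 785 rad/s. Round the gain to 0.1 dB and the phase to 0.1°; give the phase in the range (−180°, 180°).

At s = jω = j785:
zero (s+25): 25 + j785 → |·| = √(25²+785²) = √616850 ≈ 785.4, ∠ = arctan(785/25) ≈ 88.18°
zero (s+844): 844 + j785 → |·| = √(844²+785²) = √1328561 ≈ 1152.6, ∠ = arctan(785/844) ≈ 42.93°
zero at origin: s = j785 → |·| = 785, ∠ = 90.00°
pole (s+8): 8 + j785 → |·| = √(8²+785²) = √616289 ≈ 785.04, ∠ = arctan(785/8) ≈ 89.42°
pole (s+234): 234 + j785 → |·| = √(234²+785²) = √670981 ≈ 819.13, ∠ = arctan(785/234) ≈ 73.40°
pole (s+727): 727 + j785 → |·| = √(727²+785²) = √1144754 ≈ 1069.9, ∠ = arctan(785/727) ≈ 47.20°
|T| = 1000 · 7.1062e+08 / 6.88e+08 ≈ 1032.9
Gain = 20 log₁₀(1032.9) ≈ 60.28 dB
∠T = 221.11° − 210.02° = 11.09°

60.3 dB, 11.1°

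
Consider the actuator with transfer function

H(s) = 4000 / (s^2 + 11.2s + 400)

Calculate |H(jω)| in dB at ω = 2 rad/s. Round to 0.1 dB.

At s = jω = j2:
quadratic: (j2)² + 11.2·j2 + 400 = 396 + j22.4 → |·| ≈ 396.63, ∠ ≈ 3.24°
|H| = 4000 / 396.63 ≈ 10.085
Gain = 20 log₁₀(10.085) ≈ 20.07 dB

20.1 dB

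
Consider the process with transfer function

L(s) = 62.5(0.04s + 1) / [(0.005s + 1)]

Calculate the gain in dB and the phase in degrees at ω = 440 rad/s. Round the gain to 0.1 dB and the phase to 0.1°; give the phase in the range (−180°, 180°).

53.2 dB, 21.2°

At ω = 440 rad/s:
zero (1 + j440·0.04) = 1 + j17.6 → |·| ≈ 17.628, ∠ ≈ 86.75°
pole (1 + j440·0.005) = 1 + j2.2 → |·| ≈ 2.4166, ∠ ≈ 65.56°
|L| = 62.5 · 17.628 / (2.4166) ≈ 455.91
Gain = 20 log₁₀(455.91) ≈ 53.18 dB
∠L = (86.75°) − (65.56°) = 21.19°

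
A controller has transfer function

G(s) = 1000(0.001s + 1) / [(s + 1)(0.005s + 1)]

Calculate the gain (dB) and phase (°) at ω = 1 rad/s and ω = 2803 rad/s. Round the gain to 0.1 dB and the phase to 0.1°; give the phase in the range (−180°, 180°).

At ω = 1 rad/s:
zero (1 + j1·0.001) = 1 + j0.001 → |·| ≈ 1, ∠ ≈ 0.06°
pole (1 + j1·1) = 1 + j1 → |·| ≈ 1.4142, ∠ ≈ 45.00°
pole (1 + j1·0.005) = 1 + j0.005 → |·| ≈ 1, ∠ ≈ 0.29°
|G| = 1000 · 1 / (1.4142 · 1) ≈ 707.11
Gain = 20 log₁₀(707.11) ≈ 56.99 dB
∠G = (0.06°) − (45.00° + 0.29°) = -45.23°

At ω = 2803 rad/s:
zero (1 + j2803·0.001) = 1 + j2.803 → |·| ≈ 2.976, ∠ ≈ 70.37°
pole (1 + j2803·1) = 1 + j2803 → |·| ≈ 2803, ∠ ≈ 89.98°
pole (1 + j2803·0.005) = 1 + j14.015 → |·| ≈ 14.051, ∠ ≈ 85.92°
|G| = 1000 · 2.976 / (2803 · 14.051) ≈ 0.075562
Gain = 20 log₁₀(0.075562) ≈ -22.43 dB
∠G = (70.37°) − (89.98° + 85.92°) = -105.53°

ω = 1: 57.0 dB, -45.2°; ω = 2803: -22.4 dB, -105.5°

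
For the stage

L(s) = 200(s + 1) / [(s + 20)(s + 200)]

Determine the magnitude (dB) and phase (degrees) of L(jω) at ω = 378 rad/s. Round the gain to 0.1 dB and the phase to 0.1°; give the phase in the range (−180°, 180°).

-6.6 dB, -59.2°

At s = jω = j378:
zero (s+1): 1 + j378 → |·| = √(1²+378²) = √142885 ≈ 378, ∠ = arctan(378/1) ≈ 89.85°
pole (s+20): 20 + j378 → |·| = √(20²+378²) = √143284 ≈ 378.53, ∠ = arctan(378/20) ≈ 86.97°
pole (s+200): 200 + j378 → |·| = √(200²+378²) = √182884 ≈ 427.65, ∠ = arctan(378/200) ≈ 62.12°
|L| = 200 · 378 / 1.6188e+05 ≈ 0.46701
Gain = 20 log₁₀(0.46701) ≈ -6.61 dB
∠L = 89.85° − 149.09° = -59.24°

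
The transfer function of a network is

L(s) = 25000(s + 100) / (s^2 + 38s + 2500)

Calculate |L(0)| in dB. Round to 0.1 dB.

L(0) = 25000·100 / 2500 = 1000
20 log₁₀(1000) ≈ 60.00 dB

60.0 dB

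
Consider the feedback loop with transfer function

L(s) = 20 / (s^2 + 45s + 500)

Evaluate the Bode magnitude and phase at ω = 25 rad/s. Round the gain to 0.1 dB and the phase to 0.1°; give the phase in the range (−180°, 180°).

-35.1 dB, -96.3°

Substitute s = j25:
Numerator: 20 = 20 + j0
Denominator: (j25)^2 + 45(j25) + 500 = -125 + j1125
|N| = √(20² + 0²) ≈ 20, ∠N ≈ 0.00°
|D| = √(125² + 1125²) ≈ 1131.9, ∠D ≈ 96.34°
|L| = 20 / 1131.9 ≈ 0.017669
Gain = 20 log₁₀(0.017669) ≈ -35.06 dB
∠L = 0.00° − 96.34° = -96.34°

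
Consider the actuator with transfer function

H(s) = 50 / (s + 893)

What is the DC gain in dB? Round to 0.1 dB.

H(0) = 50 / 893 ≈ 0.055991
20 log₁₀(0.055991) ≈ -25.04 dB

-25.0 dB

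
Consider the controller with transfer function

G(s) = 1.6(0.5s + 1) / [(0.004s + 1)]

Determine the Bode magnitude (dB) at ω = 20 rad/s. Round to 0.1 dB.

At ω = 20 rad/s:
zero (1 + j20·0.5) = 1 + j10 → |·| ≈ 10.05, ∠ ≈ 84.29°
pole (1 + j20·0.004) = 1 + j0.08 → |·| ≈ 1.0032, ∠ ≈ 4.57°
|G| = 1.6 · 10.05 / (1.0032) ≈ 16.029
Gain = 20 log₁₀(16.029) ≈ 24.10 dB

24.1 dB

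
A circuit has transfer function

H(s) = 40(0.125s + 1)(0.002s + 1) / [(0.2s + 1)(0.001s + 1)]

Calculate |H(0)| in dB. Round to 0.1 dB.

32.0 dB

H(0) = 40 · 1 / 1 = 40
20 log₁₀(40) ≈ 32.04 dB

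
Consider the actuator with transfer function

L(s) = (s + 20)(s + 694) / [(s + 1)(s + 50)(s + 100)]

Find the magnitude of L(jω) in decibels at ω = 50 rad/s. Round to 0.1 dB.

-20.5 dB

At s = jω = j50:
zero (s+20): 20 + j50 → |·| = √(20²+50²) = √2900 ≈ 53.852, ∠ = arctan(50/20) ≈ 68.20°
zero (s+694): 694 + j50 → |·| = √(694²+50²) = √484136 ≈ 695.8, ∠ = arctan(50/694) ≈ 4.12°
pole (s+1): 1 + j50 → |·| = √(1²+50²) = √2501 ≈ 50.01, ∠ = arctan(50/1) ≈ 88.85°
pole (s+50): 50 + j50 → |·| = √(50²+50²) = √5000 ≈ 70.711, ∠ = arctan(50/50) ≈ 45.00°
pole (s+100): 100 + j50 → |·| = √(100²+50²) = √12500 ≈ 111.8, ∠ = arctan(50/100) ≈ 26.57°
|L| = 1 · 37470 / 3.9535e+05 ≈ 0.094777
Gain = 20 log₁₀(0.094777) ≈ -20.47 dB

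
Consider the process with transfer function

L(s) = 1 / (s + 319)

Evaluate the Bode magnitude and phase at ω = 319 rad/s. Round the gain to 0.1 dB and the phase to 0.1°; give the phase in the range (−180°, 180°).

Substitute s = j319:
Numerator: 1 = 1 + j0
Denominator: (j319) + 319 = 319 + j319
|N| = √(1² + 0²) ≈ 1, ∠N ≈ 0.00°
|D| = √(319² + 319²) ≈ 451.13, ∠D ≈ 45.00°
|L| = 1 / 451.13 ≈ 0.0022167
Gain = 20 log₁₀(0.0022167) ≈ -53.09 dB
∠L = 0.00° − 45.00° = -45.00°

-53.1 dB, -45.0°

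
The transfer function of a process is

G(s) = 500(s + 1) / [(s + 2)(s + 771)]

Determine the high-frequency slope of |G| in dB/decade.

-20 dB/decade

Each pole contributes −20 dB/decade at high frequency; each zero contributes +20 dB/decade.
Net: 1 zero(s) − 2 pole(s) → -20 dB/decade.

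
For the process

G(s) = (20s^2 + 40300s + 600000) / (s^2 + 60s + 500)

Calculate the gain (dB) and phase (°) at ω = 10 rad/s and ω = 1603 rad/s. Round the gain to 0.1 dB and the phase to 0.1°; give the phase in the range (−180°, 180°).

Substitute s = j10:
Numerator: 20(j10)^2 + 40300(j10) + 600000 = 598000 + j403000
Denominator: (j10)^2 + 60(j10) + 500 = 400 + j600
|N| = √(598000² + 403000²) ≈ 7.2112e+05, ∠N ≈ 33.98°
|D| = √(400² + 600²) ≈ 721.11, ∠D ≈ 56.31°
|G| = 7.2112e+05 / 721.11 ≈ 1000
Gain = 20 log₁₀(1000) ≈ 60.00 dB
∠G = 33.98° − 56.31° = -22.33°

Substitute s = j1603:
Numerator: 20(j1603)^2 + 40300(j1603) + 600000 = -50792180 + j64600900
Denominator: (j1603)^2 + 60(j1603) + 500 = -2569109 + j96180
|N| = √(50792180² + 64600900²) ≈ 8.2177e+07, ∠N ≈ 128.18°
|D| = √(2569109² + 96180²) ≈ 2.5709e+06, ∠D ≈ 177.86°
|G| = 8.2177e+07 / 2.5709e+06 ≈ 31.964
Gain = 20 log₁₀(31.964) ≈ 30.09 dB
∠G = 128.18° − 177.86° = -49.68°

ω = 10: 60.0 dB, -22.3°; ω = 1603: 30.1 dB, -49.7°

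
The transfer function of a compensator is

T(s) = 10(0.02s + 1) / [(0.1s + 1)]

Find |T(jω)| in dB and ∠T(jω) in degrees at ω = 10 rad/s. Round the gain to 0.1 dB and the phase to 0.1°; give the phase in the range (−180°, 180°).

17.2 dB, -33.7°

At ω = 10 rad/s:
zero (1 + j10·0.02) = 1 + j0.2 → |·| ≈ 1.0198, ∠ ≈ 11.31°
pole (1 + j10·0.1) = 1 + j1 → |·| ≈ 1.4142, ∠ ≈ 45.00°
|T| = 10 · 1.0198 / (1.4142) ≈ 7.2111
Gain = 20 log₁₀(7.2111) ≈ 17.16 dB
∠T = (11.31°) − (45.00°) = -33.69°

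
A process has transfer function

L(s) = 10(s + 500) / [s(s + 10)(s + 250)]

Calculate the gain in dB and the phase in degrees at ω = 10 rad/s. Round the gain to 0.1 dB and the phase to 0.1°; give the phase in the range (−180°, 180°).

At s = jω = j10:
zero (s+500): 500 + j10 → |·| = √(500²+10²) = √250100 ≈ 500.1, ∠ = arctan(10/500) ≈ 1.15°
pole (s+10): 10 + j10 → |·| = √(10²+10²) = √200 ≈ 14.142, ∠ = arctan(10/10) ≈ 45.00°
pole (s+250): 250 + j10 → |·| = √(250²+10²) = √62600 ≈ 250.2, ∠ = arctan(10/250) ≈ 2.29°
pole at origin: |s| = 10, ∠ = 90.00° (in denominator)
|L| = 10 · 500.1 / 35383 ≈ 0.14134
Gain = 20 log₁₀(0.14134) ≈ -16.99 dB
∠L = 1.15° − 137.29° = -136.14°

-17.0 dB, -136.1°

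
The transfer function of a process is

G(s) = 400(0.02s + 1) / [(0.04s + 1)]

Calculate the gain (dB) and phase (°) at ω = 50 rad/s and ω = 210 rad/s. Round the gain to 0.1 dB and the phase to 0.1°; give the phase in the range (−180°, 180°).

ω = 50: 48.1 dB, -18.4°; ω = 210: 46.2 dB, -6.6°

At ω = 50 rad/s:
zero (1 + j50·0.02) = 1 + j1 → |·| ≈ 1.4142, ∠ ≈ 45.00°
pole (1 + j50·0.04) = 1 + j2 → |·| ≈ 2.2361, ∠ ≈ 63.43°
|G| = 400 · 1.4142 / (2.2361) ≈ 252.98
Gain = 20 log₁₀(252.98) ≈ 48.06 dB
∠G = (45.00°) − (63.43°) = -18.43°

At ω = 210 rad/s:
zero (1 + j210·0.02) = 1 + j4.2 → |·| ≈ 4.3174, ∠ ≈ 76.61°
pole (1 + j210·0.04) = 1 + j8.4 → |·| ≈ 8.4593, ∠ ≈ 83.21°
|G| = 400 · 4.3174 / (8.4593) ≈ 204.15
Gain = 20 log₁₀(204.15) ≈ 46.20 dB
∠G = (76.61°) − (83.21°) = -6.60°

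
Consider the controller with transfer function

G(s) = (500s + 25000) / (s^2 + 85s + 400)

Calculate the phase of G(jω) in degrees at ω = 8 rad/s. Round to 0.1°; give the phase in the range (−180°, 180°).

Substitute s = j8:
Numerator: 500(j8) + 25000 = 25000 + j4000
Denominator: (j8)^2 + 85(j8) + 400 = 336 + j680
|N| = √(25000² + 4000²) ≈ 25318, ∠N ≈ 9.09°
|D| = √(336² + 680²) ≈ 758.48, ∠D ≈ 63.71°
∠G = 9.09° − 63.71° = -54.62°

-54.6°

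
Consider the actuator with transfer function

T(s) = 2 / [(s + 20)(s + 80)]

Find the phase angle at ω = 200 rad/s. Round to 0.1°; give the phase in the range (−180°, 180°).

-152.5°

At s = jω = j200:
pole (s+20): 20 + j200 → |·| = √(20²+200²) = √40400 ≈ 201, ∠ = arctan(200/20) ≈ 84.29°
pole (s+80): 80 + j200 → |·| = √(80²+200²) = √46400 ≈ 215.41, ∠ = arctan(200/80) ≈ 68.20°
∠T = 0.00° − 152.49° = -152.49°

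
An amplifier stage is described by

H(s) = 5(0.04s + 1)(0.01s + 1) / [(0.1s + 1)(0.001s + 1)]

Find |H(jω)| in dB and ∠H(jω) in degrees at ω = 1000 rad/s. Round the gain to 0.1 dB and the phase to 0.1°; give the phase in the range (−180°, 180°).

23.1 dB, 38.4°

At ω = 1000 rad/s:
zero (1 + j1000·0.04) = 1 + j40 → |·| ≈ 40.012, ∠ ≈ 88.57°
zero (1 + j1000·0.01) = 1 + j10 → |·| ≈ 10.05, ∠ ≈ 84.29°
pole (1 + j1000·0.1) = 1 + j100 → |·| ≈ 100, ∠ ≈ 89.43°
pole (1 + j1000·0.001) = 1 + j1 → |·| ≈ 1.4142, ∠ ≈ 45.00°
|H| = 5 · 40.012 · 10.05 / (100 · 1.4142) ≈ 14.217
Gain = 20 log₁₀(14.217) ≈ 23.06 dB
∠H = (88.57° + 84.29°) − (89.43° + 45.00°) = 38.43°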